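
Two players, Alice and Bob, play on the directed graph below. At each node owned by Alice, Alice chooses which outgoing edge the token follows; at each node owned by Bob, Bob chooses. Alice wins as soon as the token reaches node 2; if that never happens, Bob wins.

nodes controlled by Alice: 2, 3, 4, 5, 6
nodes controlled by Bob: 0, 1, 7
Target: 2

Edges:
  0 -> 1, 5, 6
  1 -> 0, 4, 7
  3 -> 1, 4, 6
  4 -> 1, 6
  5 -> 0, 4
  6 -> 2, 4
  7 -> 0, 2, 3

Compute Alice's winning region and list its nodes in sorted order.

A0 = {2}
A1: add {6} — 6 (Alice) has 6→2.
A2: add {3, 4} — 3 (Alice) has 3→6; 4 (Alice) has 4→6.
A3: add {5} — 5 (Alice) has 5→4.
A4 = A3; e.g. 0 (Bob) can still go to 1. Fixed point.
Alice's winning region = {2, 3, 4, 5, 6}.

2, 3, 4, 5, 6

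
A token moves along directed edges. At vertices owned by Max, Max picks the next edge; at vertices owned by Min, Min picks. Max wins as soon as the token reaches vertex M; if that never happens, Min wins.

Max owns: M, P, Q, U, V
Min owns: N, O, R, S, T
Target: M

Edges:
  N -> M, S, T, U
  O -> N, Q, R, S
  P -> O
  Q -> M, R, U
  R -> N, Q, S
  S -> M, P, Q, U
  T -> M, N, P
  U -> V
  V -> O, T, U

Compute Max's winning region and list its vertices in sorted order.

M, Q

A0 = {M}
A1: add {Q} — Q (Max) has Q→M.
A2 = A1; e.g. N (Min) can still go to S. Fixed point.
Max's winning region = {M, Q}.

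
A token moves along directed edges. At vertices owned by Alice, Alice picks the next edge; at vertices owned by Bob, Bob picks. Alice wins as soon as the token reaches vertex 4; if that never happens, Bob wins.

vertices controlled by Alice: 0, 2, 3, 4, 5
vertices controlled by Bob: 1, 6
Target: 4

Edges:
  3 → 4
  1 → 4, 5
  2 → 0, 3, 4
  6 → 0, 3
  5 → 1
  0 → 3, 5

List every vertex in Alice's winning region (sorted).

A0 = {4}
A1: add {2, 3} — 2 (Alice) has 2→4; 3 (Alice) has 3→4.
A2: add {0} — 0 (Alice) has 0→3.
A3: add {6} — 6 (Bob): all of {0, 3} already in.
A4 = A3; e.g. 1 (Bob) can still go to 5. Fixed point.
Alice's winning region = {0, 2, 3, 4, 6}.

0, 2, 3, 4, 6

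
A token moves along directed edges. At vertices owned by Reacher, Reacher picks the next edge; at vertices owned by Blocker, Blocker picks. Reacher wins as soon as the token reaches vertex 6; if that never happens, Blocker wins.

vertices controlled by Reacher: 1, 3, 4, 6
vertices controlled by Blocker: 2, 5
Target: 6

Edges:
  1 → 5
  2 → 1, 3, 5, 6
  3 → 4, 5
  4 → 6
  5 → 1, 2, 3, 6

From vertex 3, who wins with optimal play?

A0 = {6}
A1: add {4} — 4 (Reacher) has 4→6.
A2: add {3} — 3 (Reacher) has 3→4.
A3 = A2; e.g. 1 (Reacher) has no edge into A2. Fixed point.
3 ∈ A2, so Reacher can force the target.

Reacher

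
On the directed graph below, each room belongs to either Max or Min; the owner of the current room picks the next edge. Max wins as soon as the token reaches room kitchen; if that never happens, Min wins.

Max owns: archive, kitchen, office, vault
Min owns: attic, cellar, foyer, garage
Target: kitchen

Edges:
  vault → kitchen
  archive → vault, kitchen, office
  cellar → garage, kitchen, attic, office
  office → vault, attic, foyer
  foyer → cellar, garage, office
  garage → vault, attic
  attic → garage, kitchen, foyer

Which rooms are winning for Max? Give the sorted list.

archive, kitchen, office, vault

A0 = {kitchen}
A1: add {archive, vault} — vault (Max) has vault→kitchen; archive (Max) has archive→kitchen.
A2: add {office} — office (Max) has office→vault.
A3 = A2; e.g. cellar (Min) can still go to garage. Fixed point.
Max's winning region = {archive, kitchen, office, vault}.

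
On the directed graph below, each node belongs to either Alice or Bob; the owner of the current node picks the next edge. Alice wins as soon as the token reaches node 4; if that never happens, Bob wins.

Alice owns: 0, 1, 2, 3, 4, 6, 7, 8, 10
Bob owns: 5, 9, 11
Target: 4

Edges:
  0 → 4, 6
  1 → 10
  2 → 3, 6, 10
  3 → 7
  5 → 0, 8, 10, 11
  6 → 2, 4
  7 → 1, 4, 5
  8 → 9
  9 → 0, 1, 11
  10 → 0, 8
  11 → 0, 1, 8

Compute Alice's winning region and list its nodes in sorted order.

A0 = {4}
A1: add {0, 6, 7} — 0 (Alice) has 0→4; 6 (Alice) has 6→4; 7 (Alice) has 7→4.
A2: add {2, 3, 10} — 2 (Alice) has 2→6; 3 (Alice) has 3→7; 10 (Alice) has 10→0.
A3: add {1} — 1 (Alice) has 1→10.
A4 = A3; e.g. 5 (Bob) can still go to 8. Fixed point.
Alice's winning region = {0, 1, 2, 3, 4, 6, 7, 10}.

0, 1, 2, 3, 4, 6, 7, 10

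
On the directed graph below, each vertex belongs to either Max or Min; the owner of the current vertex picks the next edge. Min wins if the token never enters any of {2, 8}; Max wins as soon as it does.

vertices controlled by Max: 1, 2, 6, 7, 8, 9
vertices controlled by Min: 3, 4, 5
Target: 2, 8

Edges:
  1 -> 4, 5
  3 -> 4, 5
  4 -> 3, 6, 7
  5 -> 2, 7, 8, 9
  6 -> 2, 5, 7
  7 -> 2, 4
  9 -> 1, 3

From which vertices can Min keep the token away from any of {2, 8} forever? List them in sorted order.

1, 3, 4, 5, 9

A0 = {2, 8}
A1: add {6, 7} — 6 (Max) has 6→2; 7 (Max) has 7→2.
A2 = A1; e.g. 1 (Max) has no edge into A1. Fixed point.
Max's attractor = {2, 6, 7, 8}; Min avoids the target exactly from the complement.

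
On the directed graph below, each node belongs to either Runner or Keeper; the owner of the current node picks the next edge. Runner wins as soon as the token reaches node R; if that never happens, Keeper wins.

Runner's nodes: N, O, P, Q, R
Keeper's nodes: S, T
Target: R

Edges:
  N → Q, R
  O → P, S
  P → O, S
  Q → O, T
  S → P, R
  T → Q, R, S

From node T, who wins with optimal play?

Keeper

A0 = {R}
A1: add {N} — N (Runner) has N→R.
A2 = A1; e.g. O (Runner) has no edge into A1. Fixed point.
T never enters the attractor, so Keeper can avoid the target forever.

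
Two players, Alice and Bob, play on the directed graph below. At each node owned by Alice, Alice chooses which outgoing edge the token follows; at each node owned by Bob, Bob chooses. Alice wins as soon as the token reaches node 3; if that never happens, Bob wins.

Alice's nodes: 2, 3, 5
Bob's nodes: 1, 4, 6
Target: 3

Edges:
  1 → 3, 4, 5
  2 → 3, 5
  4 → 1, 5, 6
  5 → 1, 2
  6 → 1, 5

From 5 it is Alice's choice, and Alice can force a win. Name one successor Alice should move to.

A0 = {3}
A1: add {2} — 2 (Alice) has 2→3.
A2: add {5} — 5 (Alice) has 5→2.
A3 = A2; e.g. 1 (Bob) can still go to 4. Fixed point.
From 5, successor 2 is in the attractor (rank 1); the other successor 1 is not.

2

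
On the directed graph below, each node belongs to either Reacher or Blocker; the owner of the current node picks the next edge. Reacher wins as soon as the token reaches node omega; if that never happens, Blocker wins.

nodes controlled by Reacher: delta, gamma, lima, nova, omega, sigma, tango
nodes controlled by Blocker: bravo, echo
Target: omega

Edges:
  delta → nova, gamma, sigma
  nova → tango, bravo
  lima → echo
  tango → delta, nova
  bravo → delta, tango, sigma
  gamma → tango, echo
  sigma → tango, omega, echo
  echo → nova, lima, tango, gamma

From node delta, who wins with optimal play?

A0 = {omega}
A1: add {sigma} — sigma (Reacher) has sigma→omega.
A2: add {delta} — delta (Reacher) has delta→sigma.
delta ∈ A2, so Reacher can force the target.

Reacher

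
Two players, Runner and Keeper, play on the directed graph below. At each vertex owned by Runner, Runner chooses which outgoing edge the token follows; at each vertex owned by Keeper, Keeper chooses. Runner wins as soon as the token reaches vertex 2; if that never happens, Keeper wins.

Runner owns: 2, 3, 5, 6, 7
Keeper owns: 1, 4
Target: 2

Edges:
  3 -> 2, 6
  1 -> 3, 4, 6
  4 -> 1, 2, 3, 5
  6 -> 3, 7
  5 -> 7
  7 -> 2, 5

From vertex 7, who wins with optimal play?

Runner

A0 = {2}
A1: add {3, 7} — 3 (Runner) has 3→2; 7 (Runner) has 7→2.
7 ∈ A1, so Runner can force the target.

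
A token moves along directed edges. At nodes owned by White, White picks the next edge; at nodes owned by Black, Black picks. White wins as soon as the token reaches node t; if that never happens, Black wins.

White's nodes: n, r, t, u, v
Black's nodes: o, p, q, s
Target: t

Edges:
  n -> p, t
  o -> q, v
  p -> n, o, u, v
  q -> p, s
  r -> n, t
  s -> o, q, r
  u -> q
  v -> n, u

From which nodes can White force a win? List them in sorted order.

n, r, t, v

A0 = {t}
A1: add {n, r} — n (White) has n→t; r (White) has r→t.
A2: add {v} — v (White) has v→n.
A3 = A2; e.g. o (Black) can still go to q. Fixed point.
White's winning region = {n, r, t, v}.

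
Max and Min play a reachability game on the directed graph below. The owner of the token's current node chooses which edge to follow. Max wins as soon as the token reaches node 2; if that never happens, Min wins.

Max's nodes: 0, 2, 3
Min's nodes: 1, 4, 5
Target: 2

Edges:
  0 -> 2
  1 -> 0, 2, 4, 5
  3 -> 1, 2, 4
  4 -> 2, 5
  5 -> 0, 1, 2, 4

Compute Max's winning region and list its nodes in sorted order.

A0 = {2}
A1: add {0, 3} — 0 (Max) has 0→2; 3 (Max) has 3→2.
A2 = A1; e.g. 1 (Min) can still go to 4. Fixed point.
Max's winning region = {0, 2, 3}.

0, 2, 3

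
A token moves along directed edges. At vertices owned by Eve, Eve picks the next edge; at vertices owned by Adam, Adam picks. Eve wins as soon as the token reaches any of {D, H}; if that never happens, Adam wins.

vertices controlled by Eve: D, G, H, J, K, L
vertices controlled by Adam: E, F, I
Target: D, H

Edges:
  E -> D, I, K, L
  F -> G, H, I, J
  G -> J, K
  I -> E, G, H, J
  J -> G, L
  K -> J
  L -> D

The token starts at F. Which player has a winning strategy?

A0 = {D, H}
A1: add {L} — L (Eve) has L→D.
A2: add {J} — J (Eve) has J→L.
A3: add {G, K} — G (Eve) has G→J; K (Eve) has K→J.
A4 = A3; e.g. E (Adam) can still go to I. Fixed point.
F never enters the attractor, so Adam can avoid the target forever.

Adam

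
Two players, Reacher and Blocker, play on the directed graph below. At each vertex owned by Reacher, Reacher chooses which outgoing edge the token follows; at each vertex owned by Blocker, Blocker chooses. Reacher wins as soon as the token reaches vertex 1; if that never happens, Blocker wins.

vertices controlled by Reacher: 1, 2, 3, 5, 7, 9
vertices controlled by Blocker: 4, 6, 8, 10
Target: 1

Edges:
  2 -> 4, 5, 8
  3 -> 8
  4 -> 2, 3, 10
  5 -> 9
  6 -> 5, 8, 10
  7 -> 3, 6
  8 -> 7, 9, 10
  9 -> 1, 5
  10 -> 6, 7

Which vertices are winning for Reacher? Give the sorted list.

1, 2, 5, 9

A0 = {1}
A1: add {9} — 9 (Reacher) has 9→1.
A2: add {5} — 5 (Reacher) has 5→9.
A3: add {2} — 2 (Reacher) has 2→5.
A4 = A3; e.g. 3 (Reacher) has no edge into A3. Fixed point.
Reacher's winning region = {1, 2, 5, 9}.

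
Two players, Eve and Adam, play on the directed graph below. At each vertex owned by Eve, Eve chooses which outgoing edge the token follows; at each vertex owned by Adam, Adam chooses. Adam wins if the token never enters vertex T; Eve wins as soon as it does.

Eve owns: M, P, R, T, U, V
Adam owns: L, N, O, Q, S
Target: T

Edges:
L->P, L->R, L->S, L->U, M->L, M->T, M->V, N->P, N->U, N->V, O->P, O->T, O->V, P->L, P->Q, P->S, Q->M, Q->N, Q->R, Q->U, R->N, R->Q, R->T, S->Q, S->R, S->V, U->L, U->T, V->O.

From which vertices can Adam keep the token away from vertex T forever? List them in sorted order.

A0 = {T}
A1: add {M, R, U} — M (Eve) has M→T; R (Eve) has R→T; U (Eve) has U→T.
A2 = A1; e.g. L (Adam) can still go to P. Fixed point.
Eve's attractor = {M, R, T, U}; Adam avoids the target exactly from the complement.

L, N, O, P, Q, S, V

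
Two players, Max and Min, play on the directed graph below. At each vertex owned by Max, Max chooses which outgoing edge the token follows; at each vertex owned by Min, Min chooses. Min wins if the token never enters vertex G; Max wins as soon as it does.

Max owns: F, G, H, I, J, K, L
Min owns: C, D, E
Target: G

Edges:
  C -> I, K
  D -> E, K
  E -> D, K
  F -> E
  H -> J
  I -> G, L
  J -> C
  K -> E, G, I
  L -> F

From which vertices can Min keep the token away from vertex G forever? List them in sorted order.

D, E, F, L

A0 = {G}
A1: add {I, K} — I (Max) has I→G; K (Max) has K→G.
A2: add {C} — C (Min): all of {I, K} already in.
A3: add {J} — J (Max) has J→C.
A4: add {H} — H (Max) has H→J.
A5 = A4; e.g. D (Min) can still go to E. Fixed point.
Max's attractor = {C, G, H, I, J, K}; Min avoids the target exactly from the complement.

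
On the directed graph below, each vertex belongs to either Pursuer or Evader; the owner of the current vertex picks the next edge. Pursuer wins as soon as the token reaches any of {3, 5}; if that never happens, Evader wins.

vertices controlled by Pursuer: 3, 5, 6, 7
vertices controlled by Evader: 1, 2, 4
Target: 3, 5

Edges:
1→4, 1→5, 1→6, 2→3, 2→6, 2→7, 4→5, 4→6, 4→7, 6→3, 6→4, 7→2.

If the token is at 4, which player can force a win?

A0 = {3, 5}
A1: add {6} — 6 (Pursuer) has 6→3.
A2 = A1; e.g. 1 (Evader) can still go to 4. Fixed point.
4 never enters the attractor, so Evader can avoid the target forever.

Evader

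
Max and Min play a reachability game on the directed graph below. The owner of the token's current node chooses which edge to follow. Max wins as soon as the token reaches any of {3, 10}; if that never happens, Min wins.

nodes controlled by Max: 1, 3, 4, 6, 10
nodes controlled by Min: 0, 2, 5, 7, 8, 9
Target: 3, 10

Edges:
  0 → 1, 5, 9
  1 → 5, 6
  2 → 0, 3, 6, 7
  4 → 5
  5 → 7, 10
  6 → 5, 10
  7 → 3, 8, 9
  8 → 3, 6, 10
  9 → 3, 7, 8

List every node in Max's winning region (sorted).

A0 = {3, 10}
A1: add {6} — 6 (Max) has 6→10.
A2: add {1, 8} — 1 (Max) has 1→6; 8 (Min): all of {3, 6, 10} already in.
A3 = A2; e.g. 0 (Min) can still go to 5. Fixed point.
Max's winning region = {1, 3, 6, 8, 10}.

1, 3, 6, 8, 10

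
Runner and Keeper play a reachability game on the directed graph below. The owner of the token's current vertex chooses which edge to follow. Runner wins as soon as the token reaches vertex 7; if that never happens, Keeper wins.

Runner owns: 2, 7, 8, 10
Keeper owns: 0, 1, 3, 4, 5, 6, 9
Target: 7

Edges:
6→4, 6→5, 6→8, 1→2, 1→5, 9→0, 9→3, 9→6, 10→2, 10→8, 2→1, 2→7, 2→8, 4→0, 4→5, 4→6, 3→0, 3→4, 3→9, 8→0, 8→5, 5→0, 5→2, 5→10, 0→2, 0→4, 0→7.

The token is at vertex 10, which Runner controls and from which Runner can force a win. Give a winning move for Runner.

A0 = {7}
A1: add {2} — 2 (Runner) has 2→7.
A2: add {10} — 10 (Runner) has 10→2.
A3 = A2; e.g. 0 (Keeper) can still go to 4. Fixed point.
From 10, successor 2 is in the attractor (rank 1); the other successor 8 is not.

2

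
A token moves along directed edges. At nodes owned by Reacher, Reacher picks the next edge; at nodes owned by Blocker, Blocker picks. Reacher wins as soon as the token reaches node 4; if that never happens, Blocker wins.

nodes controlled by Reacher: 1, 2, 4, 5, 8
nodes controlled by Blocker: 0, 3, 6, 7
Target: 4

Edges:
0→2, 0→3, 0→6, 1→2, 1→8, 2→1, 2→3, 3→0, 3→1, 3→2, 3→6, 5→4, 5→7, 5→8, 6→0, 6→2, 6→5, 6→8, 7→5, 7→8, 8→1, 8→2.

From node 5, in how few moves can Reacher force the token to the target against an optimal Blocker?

1

A0 = {4}
A1: add {5} — 5 (Reacher) has 5→4.
A2 = A1; e.g. 0 (Blocker) can still go to 2. Fixed point.
5 enters the attractor at level 1, so Reacher can force the target in 1 move from there.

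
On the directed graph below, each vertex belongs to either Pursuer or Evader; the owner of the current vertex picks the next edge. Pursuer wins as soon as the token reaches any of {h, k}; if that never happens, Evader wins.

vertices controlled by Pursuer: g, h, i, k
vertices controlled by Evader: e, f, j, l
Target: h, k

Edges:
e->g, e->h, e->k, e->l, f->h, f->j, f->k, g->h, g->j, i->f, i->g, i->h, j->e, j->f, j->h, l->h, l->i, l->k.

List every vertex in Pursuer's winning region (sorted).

e, g, h, i, k, l

A0 = {h, k}
A1: add {g, i} — g (Pursuer) has g→h; i (Pursuer) has i→h.
A2: add {l} — l (Evader): all of {h, i, k} already in.
A3: add {e} — e (Evader): all of {g, h, k, l} already in.
A4 = A3; e.g. f (Evader) can still go to j. Fixed point.
Pursuer's winning region = {e, g, h, i, k, l}.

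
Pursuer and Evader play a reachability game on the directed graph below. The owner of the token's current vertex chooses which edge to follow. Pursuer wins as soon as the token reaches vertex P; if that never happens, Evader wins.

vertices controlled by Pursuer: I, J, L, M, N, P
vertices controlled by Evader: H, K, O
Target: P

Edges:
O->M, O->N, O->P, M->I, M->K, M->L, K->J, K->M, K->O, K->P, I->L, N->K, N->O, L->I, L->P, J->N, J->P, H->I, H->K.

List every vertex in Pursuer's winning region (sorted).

I, J, L, M, P

A0 = {P}
A1: add {J, L} — J (Pursuer) has J→P; L (Pursuer) has L→P.
A2: add {I, M} — I (Pursuer) has I→L; M (Pursuer) has M→L.
A3 = A2; e.g. H (Evader) can still go to K. Fixed point.
Pursuer's winning region = {I, J, L, M, P}.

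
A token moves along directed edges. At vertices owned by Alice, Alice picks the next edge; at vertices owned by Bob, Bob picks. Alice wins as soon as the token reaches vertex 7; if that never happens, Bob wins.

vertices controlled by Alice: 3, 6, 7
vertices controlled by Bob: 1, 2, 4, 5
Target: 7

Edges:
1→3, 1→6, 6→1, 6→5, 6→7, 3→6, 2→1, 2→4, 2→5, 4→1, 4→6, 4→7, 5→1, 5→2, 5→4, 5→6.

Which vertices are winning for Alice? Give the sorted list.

A0 = {7}
A1: add {6} — 6 (Alice) has 6→7.
A2: add {3} — 3 (Alice) has 3→6.
A3: add {1} — 1 (Bob): all of {3, 6} already in.
A4: add {4} — 4 (Bob): all of {1, 6, 7} already in.
A5 = A4; e.g. 2 (Bob) can still go to 5. Fixed point.
Alice's winning region = {1, 3, 4, 6, 7}.

1, 3, 4, 6, 7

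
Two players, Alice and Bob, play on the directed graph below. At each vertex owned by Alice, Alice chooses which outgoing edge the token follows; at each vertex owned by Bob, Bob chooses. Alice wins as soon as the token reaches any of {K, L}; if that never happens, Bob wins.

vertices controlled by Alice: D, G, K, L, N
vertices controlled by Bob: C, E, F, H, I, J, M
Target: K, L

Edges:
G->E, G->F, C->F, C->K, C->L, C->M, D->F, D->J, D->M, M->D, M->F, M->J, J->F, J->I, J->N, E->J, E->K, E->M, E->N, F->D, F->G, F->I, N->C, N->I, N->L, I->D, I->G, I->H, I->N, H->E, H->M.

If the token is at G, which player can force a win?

A0 = {K, L}
A1: add {N} — N (Alice) has N→L.
A2 = A1; e.g. C (Bob) can still go to F. Fixed point.
G never enters the attractor, so Bob can avoid the target forever.

Bob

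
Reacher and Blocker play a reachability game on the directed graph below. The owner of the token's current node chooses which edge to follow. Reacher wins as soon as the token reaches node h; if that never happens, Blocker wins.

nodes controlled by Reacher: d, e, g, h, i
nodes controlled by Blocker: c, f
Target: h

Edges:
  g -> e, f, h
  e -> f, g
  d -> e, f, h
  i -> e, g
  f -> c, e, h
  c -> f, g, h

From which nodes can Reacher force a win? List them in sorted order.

A0 = {h}
A1: add {d, g} — d (Reacher) has d→h; g (Reacher) has g→h.
A2: add {e, i} — e (Reacher) has e→g; i (Reacher) has i→g.
A3 = A2; e.g. c (Blocker) can still go to f. Fixed point.
Reacher's winning region = {d, e, g, h, i}.

d, e, g, h, i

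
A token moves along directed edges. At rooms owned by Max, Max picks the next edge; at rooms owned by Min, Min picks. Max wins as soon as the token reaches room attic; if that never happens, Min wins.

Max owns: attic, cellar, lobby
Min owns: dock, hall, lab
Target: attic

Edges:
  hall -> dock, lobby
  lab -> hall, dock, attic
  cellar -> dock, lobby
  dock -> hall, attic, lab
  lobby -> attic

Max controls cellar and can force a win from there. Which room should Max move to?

A0 = {attic}
A1: add {lobby} — lobby (Max) has lobby→attic.
A2: add {cellar} — cellar (Max) has cellar→lobby.
A3 = A2; e.g. hall (Min) can still go to dock. Fixed point.
From cellar, successor lobby is in the attractor (rank 1); the other successor dock is not.

lobby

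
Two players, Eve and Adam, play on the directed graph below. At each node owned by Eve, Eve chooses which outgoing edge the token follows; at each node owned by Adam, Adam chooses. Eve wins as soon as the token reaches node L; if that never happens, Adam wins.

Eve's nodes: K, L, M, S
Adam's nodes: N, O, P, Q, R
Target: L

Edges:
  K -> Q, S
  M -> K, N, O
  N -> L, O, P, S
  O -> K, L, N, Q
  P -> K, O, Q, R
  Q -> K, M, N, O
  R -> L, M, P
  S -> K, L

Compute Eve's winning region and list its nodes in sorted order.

K, L, M, S

A0 = {L}
A1: add {S} — S (Eve) has S→L.
A2: add {K} — K (Eve) has K→S.
A3: add {M} — M (Eve) has M→K.
A4 = A3; e.g. N (Adam) can still go to O. Fixed point.
Eve's winning region = {K, L, M, S}.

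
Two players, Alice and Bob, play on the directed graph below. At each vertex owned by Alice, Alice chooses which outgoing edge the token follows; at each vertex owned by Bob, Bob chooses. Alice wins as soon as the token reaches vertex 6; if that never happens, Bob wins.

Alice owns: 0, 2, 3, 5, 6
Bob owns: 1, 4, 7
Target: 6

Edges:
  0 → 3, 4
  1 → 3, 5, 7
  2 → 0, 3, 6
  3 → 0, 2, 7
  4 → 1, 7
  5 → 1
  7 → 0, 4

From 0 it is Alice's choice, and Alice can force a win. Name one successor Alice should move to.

3

A0 = {6}
A1: add {2} — 2 (Alice) has 2→6.
A2: add {3} — 3 (Alice) has 3→2.
A3: add {0} — 0 (Alice) has 0→3.
A4 = A3; e.g. 1 (Bob) can still go to 5. Fixed point.
From 0, successor 3 is in the attractor (rank 2); the other successor 4 is not.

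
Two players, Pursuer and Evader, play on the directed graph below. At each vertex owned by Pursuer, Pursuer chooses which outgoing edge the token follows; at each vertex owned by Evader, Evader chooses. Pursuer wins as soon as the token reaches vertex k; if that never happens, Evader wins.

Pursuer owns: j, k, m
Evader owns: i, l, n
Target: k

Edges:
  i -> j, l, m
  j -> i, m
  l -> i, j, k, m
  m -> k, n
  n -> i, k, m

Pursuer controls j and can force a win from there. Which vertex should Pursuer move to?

m

A0 = {k}
A1: add {m} — m (Pursuer) has m→k.
A2: add {j} — j (Pursuer) has j→m.
A3 = A2; e.g. i (Evader) can still go to l. Fixed point.
From j, successor m is in the attractor (rank 1); the other successor i is not.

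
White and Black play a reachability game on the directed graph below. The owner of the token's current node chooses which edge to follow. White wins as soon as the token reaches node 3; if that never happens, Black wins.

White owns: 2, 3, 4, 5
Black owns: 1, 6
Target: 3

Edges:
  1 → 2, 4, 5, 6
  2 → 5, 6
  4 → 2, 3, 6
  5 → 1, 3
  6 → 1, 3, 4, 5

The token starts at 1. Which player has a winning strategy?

Black

A0 = {3}
A1: add {4, 5} — 4 (White) has 4→3; 5 (White) has 5→3.
A2: add {2} — 2 (White) has 2→5.
A3 = A2; e.g. 1 (Black) can still go to 6. Fixed point.
1 never enters the attractor, so Black can avoid the target forever.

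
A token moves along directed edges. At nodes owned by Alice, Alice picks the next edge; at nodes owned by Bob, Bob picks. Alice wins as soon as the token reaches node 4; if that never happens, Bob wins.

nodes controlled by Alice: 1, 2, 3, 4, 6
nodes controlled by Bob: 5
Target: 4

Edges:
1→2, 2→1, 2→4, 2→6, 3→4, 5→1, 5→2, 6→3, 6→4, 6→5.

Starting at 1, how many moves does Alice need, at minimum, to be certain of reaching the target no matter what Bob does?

A0 = {4}
A1: add {2, 3, 6} — 2 (Alice) has 2→4; 3 (Alice) has 3→4; 6 (Alice) has 6→4.
A2: add {1} — 1 (Alice) has 1→2.
1 enters the attractor at level 2, so Alice can force the target in 2 moves from there.

2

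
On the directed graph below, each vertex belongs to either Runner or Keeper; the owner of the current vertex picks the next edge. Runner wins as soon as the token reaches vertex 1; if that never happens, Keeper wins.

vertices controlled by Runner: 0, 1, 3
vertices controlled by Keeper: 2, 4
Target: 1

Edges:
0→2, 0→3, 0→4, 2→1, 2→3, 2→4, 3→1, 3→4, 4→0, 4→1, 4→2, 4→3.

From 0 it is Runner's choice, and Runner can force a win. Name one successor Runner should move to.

3

A0 = {1}
A1: add {3} — 3 (Runner) has 3→1.
A2: add {0} — 0 (Runner) has 0→3.
A3 = A2; e.g. 2 (Keeper) can still go to 4. Fixed point.
From 0, successor 3 is in the attractor (rank 1); the other successors 2, 4 are not.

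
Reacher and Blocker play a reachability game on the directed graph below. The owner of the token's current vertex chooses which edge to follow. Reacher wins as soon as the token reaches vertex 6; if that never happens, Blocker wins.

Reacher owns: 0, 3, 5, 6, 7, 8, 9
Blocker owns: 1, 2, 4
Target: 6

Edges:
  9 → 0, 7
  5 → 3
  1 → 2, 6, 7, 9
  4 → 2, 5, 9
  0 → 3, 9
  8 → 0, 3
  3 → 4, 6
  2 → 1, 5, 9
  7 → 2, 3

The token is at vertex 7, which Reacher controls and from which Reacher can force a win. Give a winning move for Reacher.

A0 = {6}
A1: add {3} — 3 (Reacher) has 3→6.
A2: add {0, 5, 7, 8} — 0 (Reacher) has 0→3; 5 (Reacher) has 5→3; 7 (Reacher) has 7→3; 8 (Reacher) has 8→3.
A3: add {9} — 9 (Reacher) has 9→0.
A4 = A3; e.g. 1 (Blocker) can still go to 2. Fixed point.
From 7, successor 3 is in the attractor (rank 1); the other successor 2 is not.

3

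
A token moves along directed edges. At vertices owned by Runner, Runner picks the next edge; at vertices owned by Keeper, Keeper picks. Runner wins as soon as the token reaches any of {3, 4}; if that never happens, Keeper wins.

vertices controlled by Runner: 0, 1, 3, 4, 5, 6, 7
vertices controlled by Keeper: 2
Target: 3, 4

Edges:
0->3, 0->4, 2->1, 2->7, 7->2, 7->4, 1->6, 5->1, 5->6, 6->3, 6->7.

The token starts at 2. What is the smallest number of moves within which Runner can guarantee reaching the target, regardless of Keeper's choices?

A0 = {3, 4}
A1: add {0, 6, 7} — 0 (Runner) has 0→3; 6 (Runner) has 6→3; 7 (Runner) has 7→4.
A2: add {1, 5} — 1 (Runner) has 1→6; 5 (Runner) has 5→6.
A3: add {2} — 2 (Keeper): all of {1, 7} already in.
A3 = all vertices. Fixed point.
2 enters the attractor at level 3, so Runner can force the target in 3 moves from there.

3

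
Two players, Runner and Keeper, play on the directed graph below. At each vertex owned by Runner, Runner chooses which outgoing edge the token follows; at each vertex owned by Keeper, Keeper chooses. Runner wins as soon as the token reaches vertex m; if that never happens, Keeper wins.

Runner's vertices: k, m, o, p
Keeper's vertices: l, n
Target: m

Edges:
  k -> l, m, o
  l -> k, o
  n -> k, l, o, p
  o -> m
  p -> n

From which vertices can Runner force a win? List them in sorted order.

A0 = {m}
A1: add {k, o} — k (Runner) has k→m; o (Runner) has o→m.
A2: add {l} — l (Keeper): all of {k, o} already in.
A3 = A2; e.g. n (Keeper) can still go to p. Fixed point.
Runner's winning region = {k, l, m, o}.

k, l, m, o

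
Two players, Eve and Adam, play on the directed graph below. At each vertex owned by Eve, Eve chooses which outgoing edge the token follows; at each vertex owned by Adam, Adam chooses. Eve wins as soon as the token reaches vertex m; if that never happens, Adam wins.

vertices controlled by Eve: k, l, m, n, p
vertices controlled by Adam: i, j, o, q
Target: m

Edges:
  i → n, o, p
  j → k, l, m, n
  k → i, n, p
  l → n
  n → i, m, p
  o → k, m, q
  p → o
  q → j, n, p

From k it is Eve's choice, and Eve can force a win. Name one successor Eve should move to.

A0 = {m}
A1: add {n} — n (Eve) has n→m.
A2: add {k, l} — k (Eve) has k→n; l (Eve) has l→n.
A3: add {j} — j (Adam): all of {k, l, m, n} already in.
A4 = A3; e.g. i (Adam) can still go to o. Fixed point.
From k, successor n is in the attractor (rank 1); the other successors i, p are not.

n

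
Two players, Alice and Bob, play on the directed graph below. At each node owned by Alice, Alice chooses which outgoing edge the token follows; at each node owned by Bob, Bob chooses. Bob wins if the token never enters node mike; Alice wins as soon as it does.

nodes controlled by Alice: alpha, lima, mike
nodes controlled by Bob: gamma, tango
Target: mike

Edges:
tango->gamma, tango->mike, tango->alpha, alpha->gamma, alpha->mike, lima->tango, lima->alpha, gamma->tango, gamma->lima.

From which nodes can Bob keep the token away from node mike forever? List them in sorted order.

A0 = {mike}
A1: add {alpha} — alpha (Alice) has alpha→mike.
A2: add {lima} — lima (Alice) has lima→alpha.
A3 = A2; e.g. gamma (Bob) can still go to tango. Fixed point.
Alice's attractor = {alpha, lima, mike}; Bob avoids the target exactly from the complement.

gamma, tango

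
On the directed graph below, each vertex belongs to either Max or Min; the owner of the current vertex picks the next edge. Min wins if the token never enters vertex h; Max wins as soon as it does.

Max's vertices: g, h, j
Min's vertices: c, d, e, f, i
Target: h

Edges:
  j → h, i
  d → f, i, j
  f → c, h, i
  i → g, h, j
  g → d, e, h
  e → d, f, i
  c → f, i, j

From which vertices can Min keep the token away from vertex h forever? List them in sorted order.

c, d, e, f

A0 = {h}
A1: add {g, j} — g (Max) has g→h; j (Max) has j→h.
A2: add {i} — i (Min): all of {g, h, j} already in.
A3 = A2; e.g. c (Min) can still go to f. Fixed point.
Max's attractor = {g, h, i, j}; Min avoids the target exactly from the complement.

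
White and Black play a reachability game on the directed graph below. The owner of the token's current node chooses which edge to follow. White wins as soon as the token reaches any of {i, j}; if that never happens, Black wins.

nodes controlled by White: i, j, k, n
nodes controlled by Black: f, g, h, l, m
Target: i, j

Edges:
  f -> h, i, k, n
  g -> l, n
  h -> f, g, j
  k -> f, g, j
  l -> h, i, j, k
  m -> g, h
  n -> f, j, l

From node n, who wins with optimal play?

White

A0 = {i, j}
A1: add {k, n} — k (White) has k→j; n (White) has n→j.
A2 = A1; e.g. f (Black) can still go to h. Fixed point.
n ∈ A1, so White can force the target.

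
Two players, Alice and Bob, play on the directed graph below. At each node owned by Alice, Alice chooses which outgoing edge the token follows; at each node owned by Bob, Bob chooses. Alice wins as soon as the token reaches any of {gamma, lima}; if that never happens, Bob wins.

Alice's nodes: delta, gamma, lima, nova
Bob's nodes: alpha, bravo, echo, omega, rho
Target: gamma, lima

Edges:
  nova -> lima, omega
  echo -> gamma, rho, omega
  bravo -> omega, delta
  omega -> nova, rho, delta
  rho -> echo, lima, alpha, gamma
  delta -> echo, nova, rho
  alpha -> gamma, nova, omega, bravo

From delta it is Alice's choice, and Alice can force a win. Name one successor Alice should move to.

A0 = {gamma, lima}
A1: add {nova} — nova (Alice) has nova→lima.
A2: add {delta} — delta (Alice) has delta→nova.
A3 = A2; e.g. echo (Bob) can still go to rho. Fixed point.
From delta, successor nova is in the attractor (rank 1); the other successors echo, rho are not.

nova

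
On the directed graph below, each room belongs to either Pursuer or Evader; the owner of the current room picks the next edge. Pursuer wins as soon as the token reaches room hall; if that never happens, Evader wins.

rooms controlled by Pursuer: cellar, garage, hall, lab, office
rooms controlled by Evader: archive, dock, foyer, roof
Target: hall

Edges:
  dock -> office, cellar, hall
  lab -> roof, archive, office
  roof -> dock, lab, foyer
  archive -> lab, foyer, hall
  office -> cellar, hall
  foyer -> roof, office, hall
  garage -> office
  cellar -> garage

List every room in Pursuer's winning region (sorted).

A0 = {hall}
A1: add {office} — office (Pursuer) has office→hall.
A2: add {garage, lab} — lab (Pursuer) has lab→office; garage (Pursuer) has garage→office.
A3: add {cellar} — cellar (Pursuer) has cellar→garage.
A4: add {dock} — dock (Evader): all of {office, cellar, hall} already in.
A5 = A4; e.g. roof (Evader) can still go to foyer. Fixed point.
Pursuer's winning region = {cellar, dock, garage, hall, lab, office}.

cellar, dock, garage, hall, lab, office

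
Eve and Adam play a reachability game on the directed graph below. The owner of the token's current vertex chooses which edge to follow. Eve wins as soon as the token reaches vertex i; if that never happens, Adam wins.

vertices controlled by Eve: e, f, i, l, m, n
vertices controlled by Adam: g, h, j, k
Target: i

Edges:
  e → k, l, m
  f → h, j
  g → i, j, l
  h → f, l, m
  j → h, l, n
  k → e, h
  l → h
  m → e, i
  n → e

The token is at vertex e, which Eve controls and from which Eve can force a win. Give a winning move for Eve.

m

A0 = {i}
A1: add {m} — m (Eve) has m→i.
A2: add {e} — e (Eve) has e→m.
A3: add {n} — n (Eve) has n→e.
A4 = A3; e.g. f (Eve) has no edge into A3. Fixed point.
From e, successor m is in the attractor (rank 1); the other successors k, l are not.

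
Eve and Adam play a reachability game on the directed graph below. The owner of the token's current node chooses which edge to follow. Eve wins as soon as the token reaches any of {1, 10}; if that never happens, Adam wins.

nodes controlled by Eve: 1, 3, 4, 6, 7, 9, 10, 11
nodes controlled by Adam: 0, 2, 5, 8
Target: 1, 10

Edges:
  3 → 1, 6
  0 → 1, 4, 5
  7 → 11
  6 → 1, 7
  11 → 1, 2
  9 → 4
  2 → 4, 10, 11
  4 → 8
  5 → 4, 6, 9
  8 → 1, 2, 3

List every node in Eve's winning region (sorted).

A0 = {1, 10}
A1: add {3, 6, 11} — 3 (Eve) has 3→1; 6 (Eve) has 6→1; 11 (Eve) has 11→1.
A2: add {7} — 7 (Eve) has 7→11.
A3 = A2; e.g. 0 (Adam) can still go to 4. Fixed point.
Eve's winning region = {1, 3, 6, 7, 10, 11}.

1, 3, 6, 7, 10, 11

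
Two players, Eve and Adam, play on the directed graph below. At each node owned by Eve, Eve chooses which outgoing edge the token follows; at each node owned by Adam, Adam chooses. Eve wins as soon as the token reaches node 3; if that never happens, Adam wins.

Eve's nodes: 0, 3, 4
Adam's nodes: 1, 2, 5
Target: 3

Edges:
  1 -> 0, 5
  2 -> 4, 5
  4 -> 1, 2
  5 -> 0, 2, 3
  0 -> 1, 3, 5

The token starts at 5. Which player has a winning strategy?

Adam

A0 = {3}
A1: add {0} — 0 (Eve) has 0→3.
A2 = A1; e.g. 1 (Adam) can still go to 5. Fixed point.
5 never enters the attractor, so Adam can avoid the target forever.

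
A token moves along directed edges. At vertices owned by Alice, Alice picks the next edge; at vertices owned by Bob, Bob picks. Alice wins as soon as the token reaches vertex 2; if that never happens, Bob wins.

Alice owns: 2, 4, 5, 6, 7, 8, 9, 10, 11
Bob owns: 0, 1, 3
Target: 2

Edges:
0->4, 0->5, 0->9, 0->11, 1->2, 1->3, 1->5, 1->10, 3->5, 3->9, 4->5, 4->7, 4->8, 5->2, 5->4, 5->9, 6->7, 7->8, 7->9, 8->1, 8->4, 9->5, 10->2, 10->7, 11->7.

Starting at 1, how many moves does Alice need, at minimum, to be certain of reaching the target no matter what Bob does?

4

A0 = {2}
A1: add {5, 10} — 5 (Alice) has 5→2; 10 (Alice) has 10→2.
A2: add {4, 9} — 4 (Alice) has 4→5; 9 (Alice) has 9→5.
A3: add {3, 7, 8} — 3 (Bob): all of {5, 9} already in; 7 (Alice) has 7→9; 8 (Alice) has 8→4.
A4: add {1, 6, 11} — 1 (Bob): all of {2, 3, 5, 10} already in; 6 (Alice) has 6→7; 11 (Alice) has 11→7.
1 enters the attractor at level 4, so Alice can force the target in 4 moves from there.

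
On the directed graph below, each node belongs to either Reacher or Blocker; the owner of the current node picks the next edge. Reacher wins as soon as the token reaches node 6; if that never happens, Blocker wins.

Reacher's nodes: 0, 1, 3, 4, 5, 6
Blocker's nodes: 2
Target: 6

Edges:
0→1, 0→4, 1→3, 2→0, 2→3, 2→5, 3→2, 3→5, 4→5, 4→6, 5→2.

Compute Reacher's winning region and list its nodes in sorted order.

A0 = {6}
A1: add {4} — 4 (Reacher) has 4→6.
A2: add {0} — 0 (Reacher) has 0→4.
A3 = A2; e.g. 1 (Reacher) has no edge into A2. Fixed point.
Reacher's winning region = {0, 4, 6}.

0, 4, 6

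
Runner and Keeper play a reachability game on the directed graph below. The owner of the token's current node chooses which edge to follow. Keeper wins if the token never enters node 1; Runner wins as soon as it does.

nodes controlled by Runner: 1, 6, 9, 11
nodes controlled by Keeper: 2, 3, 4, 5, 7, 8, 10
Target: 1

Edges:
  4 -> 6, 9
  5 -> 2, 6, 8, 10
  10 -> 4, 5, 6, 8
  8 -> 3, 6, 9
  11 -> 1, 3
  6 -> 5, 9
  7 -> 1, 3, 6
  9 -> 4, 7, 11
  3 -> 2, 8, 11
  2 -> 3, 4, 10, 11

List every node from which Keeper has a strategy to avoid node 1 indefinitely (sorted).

2, 3, 5, 7, 8, 10

A0 = {1}
A1: add {11} — 11 (Runner) has 11→1.
A2: add {9} — 9 (Runner) has 9→11.
A3: add {6} — 6 (Runner) has 6→9.
A4: add {4} — 4 (Keeper): all of {6, 9} already in.
A5 = A4; e.g. 2 (Keeper) can still go to 3. Fixed point.
Runner's attractor = {1, 4, 6, 9, 11}; Keeper avoids the target exactly from the complement.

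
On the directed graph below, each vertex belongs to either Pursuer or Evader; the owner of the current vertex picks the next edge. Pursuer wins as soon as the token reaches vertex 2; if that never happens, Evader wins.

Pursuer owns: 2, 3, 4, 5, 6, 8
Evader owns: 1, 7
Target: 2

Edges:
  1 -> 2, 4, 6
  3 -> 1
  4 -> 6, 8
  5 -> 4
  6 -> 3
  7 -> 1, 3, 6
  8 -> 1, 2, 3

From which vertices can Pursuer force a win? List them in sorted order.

A0 = {2}
A1: add {8} — 8 (Pursuer) has 8→2.
A2: add {4} — 4 (Pursuer) has 4→8.
A3: add {5} — 5 (Pursuer) has 5→4.
A4 = A3; e.g. 1 (Evader) can still go to 6. Fixed point.
Pursuer's winning region = {2, 4, 5, 8}.

2, 4, 5, 8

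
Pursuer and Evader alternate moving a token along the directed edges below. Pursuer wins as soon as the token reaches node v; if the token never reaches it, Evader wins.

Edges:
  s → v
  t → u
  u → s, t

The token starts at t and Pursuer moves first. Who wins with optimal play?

Track states (vertex, player-to-move).
A0 = {(v,Pursuer), (v,Evader)}
A1: add {(s,Pursuer), (s,Evader)}.
A2: add {(u,Pursuer)}.
A3: add {(t,Evader)}.
A4 = A3; e.g. (t,Pursuer) stays out. (t,Pursuer) never enters ⇒ Evader avoids the target.

Evader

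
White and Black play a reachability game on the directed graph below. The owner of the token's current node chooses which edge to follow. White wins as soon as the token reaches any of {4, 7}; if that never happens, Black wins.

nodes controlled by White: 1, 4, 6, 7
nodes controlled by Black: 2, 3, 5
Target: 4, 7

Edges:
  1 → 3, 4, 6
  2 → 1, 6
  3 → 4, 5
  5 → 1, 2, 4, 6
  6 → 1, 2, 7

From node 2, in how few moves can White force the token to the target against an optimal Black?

2

A0 = {4, 7}
A1: add {1, 6} — 1 (White) has 1→4; 6 (White) has 6→7.
A2: add {2} — 2 (Black): all of {1, 6} already in.
2 enters the attractor at level 2, so White can force the target in 2 moves from there.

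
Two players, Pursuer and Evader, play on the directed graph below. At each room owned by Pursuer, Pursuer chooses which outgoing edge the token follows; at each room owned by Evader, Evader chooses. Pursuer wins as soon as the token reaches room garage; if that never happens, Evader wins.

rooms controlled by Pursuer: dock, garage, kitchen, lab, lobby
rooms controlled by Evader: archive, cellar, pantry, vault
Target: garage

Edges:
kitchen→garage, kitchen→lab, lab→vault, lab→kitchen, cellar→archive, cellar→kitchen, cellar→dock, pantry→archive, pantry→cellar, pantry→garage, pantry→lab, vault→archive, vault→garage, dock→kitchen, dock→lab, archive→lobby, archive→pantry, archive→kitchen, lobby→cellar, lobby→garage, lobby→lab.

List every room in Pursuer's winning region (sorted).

dock, garage, kitchen, lab, lobby

A0 = {garage}
A1: add {kitchen, lobby} — lobby (Pursuer) has lobby→garage; kitchen (Pursuer) has kitchen→garage.
A2: add {dock, lab} — lab (Pursuer) has lab→kitchen; dock (Pursuer) has dock→kitchen.
A3 = A2; e.g. archive (Evader) can still go to pantry. Fixed point.
Pursuer's winning region = {dock, garage, kitchen, lab, lobby}.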